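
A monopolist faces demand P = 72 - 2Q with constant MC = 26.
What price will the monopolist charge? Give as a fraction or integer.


MR = 72 - 4Q
Set MR = MC: 72 - 4Q = 26
Q* = 23/2
Substitute into demand:
P* = 72 - 2*23/2 = 49

49


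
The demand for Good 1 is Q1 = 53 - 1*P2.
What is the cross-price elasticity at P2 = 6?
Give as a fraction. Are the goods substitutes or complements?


dQ1/dP2 = -1
At P2 = 6: Q1 = 53 - 1*6 = 47
Exy = (dQ1/dP2)(P2/Q1) = -1 * 6 / 47 = -6/47
Since Exy < 0, the goods are complements.

-6/47 (complements)


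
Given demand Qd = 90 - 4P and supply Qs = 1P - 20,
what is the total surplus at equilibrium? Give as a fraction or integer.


Find equilibrium: 90 - 4P = 1P - 20
90 + 20 = 5P
P* = 110/5 = 22
Q* = 1*22 - 20 = 2
Inverse demand: P = 45/2 - Q/4, so P_max = 45/2
Inverse supply: P = 20 + Q/1, so P_min = 20
CS = (1/2) * 2 * (45/2 - 22) = 1/2
PS = (1/2) * 2 * (22 - 20) = 2
TS = CS + PS = 1/2 + 2 = 5/2

5/2


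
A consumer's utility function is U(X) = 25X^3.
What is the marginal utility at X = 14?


MU = dU/dX = 25*3*X^(3-1)
MU = 75*X^2
At X = 14:
MU = 75 * 14^2
MU = 75 * 196 = 14700

14700


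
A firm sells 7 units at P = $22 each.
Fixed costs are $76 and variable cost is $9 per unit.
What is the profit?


Total Revenue = P * Q = 22 * 7 = $154
Total Cost = FC + VC*Q = 76 + 9*7 = $139
Profit = TR - TC = 154 - 139 = $15

$15


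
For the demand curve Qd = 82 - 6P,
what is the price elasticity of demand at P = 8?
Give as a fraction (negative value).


dQ/dP = -6
At P = 8: Q = 82 - 6*8 = 34
E = (dQ/dP)(P/Q) = (-6)(8/34) = -24/17

-24/17


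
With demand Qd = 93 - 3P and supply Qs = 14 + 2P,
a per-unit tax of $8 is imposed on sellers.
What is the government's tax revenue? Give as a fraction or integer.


With tax on sellers, new supply: Qs' = 14 + 2(P - 8)
= 2P - 2
New equilibrium quantity:
Q_new = 36
Tax revenue = tax * Q_new = 8 * 36 = 288

288


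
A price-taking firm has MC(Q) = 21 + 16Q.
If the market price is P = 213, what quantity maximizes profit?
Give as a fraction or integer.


In perfect competition, profit is maximized where P = MC.
213 = 21 + 16Q
192 = 16Q
Q* = 192/16 = 12

12


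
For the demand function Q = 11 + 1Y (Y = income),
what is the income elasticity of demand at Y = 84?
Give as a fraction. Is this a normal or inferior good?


dQ/dY = 1
At Y = 84: Q = 11 + 1*84 = 95
Ey = (dQ/dY)(Y/Q) = 1 * 84 / 95 = 84/95
Since Ey > 0, this is a normal good.

84/95 (normal good)


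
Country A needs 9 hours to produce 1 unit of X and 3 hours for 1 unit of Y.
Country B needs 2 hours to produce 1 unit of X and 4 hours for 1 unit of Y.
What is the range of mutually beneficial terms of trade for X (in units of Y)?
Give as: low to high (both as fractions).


Opportunity cost of X for Country A = hours_X / hours_Y = 9/3 = 3 units of Y
Opportunity cost of X for Country B = hours_X / hours_Y = 2/4 = 1/2 units of Y
Terms of trade must be between the two opportunity costs.
Range: 1/2 to 3

1/2 to 3


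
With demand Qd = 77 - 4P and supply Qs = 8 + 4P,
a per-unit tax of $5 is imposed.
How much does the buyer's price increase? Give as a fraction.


With a per-unit tax, the buyer's price increase depends on relative slopes.
Supply slope: d = 4, Demand slope: b = 4
Buyer's price increase = d * tax / (b + d)
= 4 * 5 / (4 + 4)
= 20 / 8 = 5/2

5/2


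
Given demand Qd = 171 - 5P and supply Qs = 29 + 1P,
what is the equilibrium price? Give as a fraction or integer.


At equilibrium, Qd = Qs.
171 - 5P = 29 + 1P
171 - 29 = 5P + 1P
142 = 6P
P* = 142/6 = 71/3

71/3


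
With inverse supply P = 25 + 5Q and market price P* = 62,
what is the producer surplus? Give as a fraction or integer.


Minimum supply price (at Q=0): P_min = 25
Quantity supplied at P* = 62:
Q* = (62 - 25)/5 = 37/5
PS = (1/2) * Q* * (P* - P_min)
PS = (1/2) * 37/5 * (62 - 25)
PS = (1/2) * 37/5 * 37 = 1369/10

1369/10


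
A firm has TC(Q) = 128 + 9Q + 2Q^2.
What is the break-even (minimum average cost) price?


AC(Q) = 128/Q + 9 + 2Q
To minimize: dAC/dQ = -128/Q^2 + 2 = 0
Q^2 = 128/2 = 64
Q* = 8
Min AC = 128/8 + 9 + 2*8
Min AC = 16 + 9 + 16 = 41

41


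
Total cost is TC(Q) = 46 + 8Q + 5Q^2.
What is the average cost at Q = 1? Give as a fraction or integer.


TC(1) = 46 + 8*1 + 5*1^2
TC(1) = 46 + 8 + 5 = 59
AC = TC/Q = 59/1 = 59

59


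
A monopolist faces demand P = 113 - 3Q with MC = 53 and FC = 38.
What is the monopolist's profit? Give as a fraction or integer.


MR = MC: 113 - 6Q = 53
Q* = 10
P* = 113 - 3*10 = 83
Profit = (P* - MC)*Q* - FC
= (83 - 53)*10 - 38
= 30*10 - 38
= 300 - 38 = 262

262


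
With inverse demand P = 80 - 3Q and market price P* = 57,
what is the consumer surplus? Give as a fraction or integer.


Maximum willingness to pay (at Q=0): P_max = 80
Quantity demanded at P* = 57:
Q* = (80 - 57)/3 = 23/3
CS = (1/2) * Q* * (P_max - P*)
CS = (1/2) * 23/3 * (80 - 57)
CS = (1/2) * 23/3 * 23 = 529/6

529/6


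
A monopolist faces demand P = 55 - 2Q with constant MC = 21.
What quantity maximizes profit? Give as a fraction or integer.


TR = P*Q = (55 - 2Q)Q = 55Q - 2Q^2
MR = dTR/dQ = 55 - 4Q
Set MR = MC:
55 - 4Q = 21
34 = 4Q
Q* = 34/4 = 17/2

17/2


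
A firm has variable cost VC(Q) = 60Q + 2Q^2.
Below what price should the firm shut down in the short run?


AVC(Q) = VC(Q)/Q = 60 + 2Q
AVC is increasing in Q, so minimum AVC is at Q -> 0+.
Min AVC = 60
The firm should shut down if P < 60.

60


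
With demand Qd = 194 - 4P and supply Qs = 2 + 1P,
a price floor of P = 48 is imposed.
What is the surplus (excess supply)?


At P = 48:
Qd = 194 - 4*48 = 2
Qs = 2 + 1*48 = 50
Surplus = Qs - Qd = 50 - 2 = 48

48


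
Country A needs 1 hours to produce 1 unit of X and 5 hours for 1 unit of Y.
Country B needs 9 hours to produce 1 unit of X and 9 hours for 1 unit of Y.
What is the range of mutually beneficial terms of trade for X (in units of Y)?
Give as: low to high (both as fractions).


Opportunity cost of X for Country A = hours_X / hours_Y = 1/5 = 1/5 units of Y
Opportunity cost of X for Country B = hours_X / hours_Y = 9/9 = 1 units of Y
Terms of trade must be between the two opportunity costs.
Range: 1/5 to 1

1/5 to 1


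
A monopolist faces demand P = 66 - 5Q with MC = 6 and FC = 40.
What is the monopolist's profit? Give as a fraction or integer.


MR = MC: 66 - 10Q = 6
Q* = 6
P* = 66 - 5*6 = 36
Profit = (P* - MC)*Q* - FC
= (36 - 6)*6 - 40
= 30*6 - 40
= 180 - 40 = 140

140


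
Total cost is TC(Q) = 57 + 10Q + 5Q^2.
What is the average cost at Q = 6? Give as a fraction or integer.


TC(6) = 57 + 10*6 + 5*6^2
TC(6) = 57 + 60 + 180 = 297
AC = TC/Q = 297/6 = 99/2

99/2


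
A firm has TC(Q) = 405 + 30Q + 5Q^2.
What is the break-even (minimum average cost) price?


AC(Q) = 405/Q + 30 + 5Q
To minimize: dAC/dQ = -405/Q^2 + 5 = 0
Q^2 = 405/5 = 81
Q* = 9
Min AC = 405/9 + 30 + 5*9
Min AC = 45 + 30 + 45 = 120

120


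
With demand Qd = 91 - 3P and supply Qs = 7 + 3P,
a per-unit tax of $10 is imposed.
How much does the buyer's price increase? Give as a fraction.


With a per-unit tax, the buyer's price increase depends on relative slopes.
Supply slope: d = 3, Demand slope: b = 3
Buyer's price increase = d * tax / (b + d)
= 3 * 10 / (3 + 3)
= 30 / 6 = 5

5


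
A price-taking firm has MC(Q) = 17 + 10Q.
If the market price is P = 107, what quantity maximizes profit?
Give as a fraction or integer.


In perfect competition, profit is maximized where P = MC.
107 = 17 + 10Q
90 = 10Q
Q* = 90/10 = 9

9


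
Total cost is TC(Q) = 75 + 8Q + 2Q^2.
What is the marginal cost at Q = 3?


MC = dTC/dQ = 8 + 2*2*Q
At Q = 3:
MC = 8 + 4*3
MC = 8 + 12 = 20

20


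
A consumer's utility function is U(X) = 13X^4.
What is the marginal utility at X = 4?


MU = dU/dX = 13*4*X^(4-1)
MU = 52*X^3
At X = 4:
MU = 52 * 4^3
MU = 52 * 64 = 3328

3328


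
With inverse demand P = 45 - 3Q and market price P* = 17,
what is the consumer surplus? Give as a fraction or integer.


Maximum willingness to pay (at Q=0): P_max = 45
Quantity demanded at P* = 17:
Q* = (45 - 17)/3 = 28/3
CS = (1/2) * Q* * (P_max - P*)
CS = (1/2) * 28/3 * (45 - 17)
CS = (1/2) * 28/3 * 28 = 392/3

392/3


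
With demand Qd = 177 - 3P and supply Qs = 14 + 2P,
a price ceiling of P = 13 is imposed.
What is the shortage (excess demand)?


At P = 13:
Qd = 177 - 3*13 = 138
Qs = 14 + 2*13 = 40
Shortage = Qd - Qs = 138 - 40 = 98

98


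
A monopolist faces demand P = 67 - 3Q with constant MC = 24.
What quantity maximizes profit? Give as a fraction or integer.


TR = P*Q = (67 - 3Q)Q = 67Q - 3Q^2
MR = dTR/dQ = 67 - 6Q
Set MR = MC:
67 - 6Q = 24
43 = 6Q
Q* = 43/6 = 43/6

43/6


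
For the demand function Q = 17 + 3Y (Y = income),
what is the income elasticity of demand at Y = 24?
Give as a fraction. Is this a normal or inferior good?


dQ/dY = 3
At Y = 24: Q = 17 + 3*24 = 89
Ey = (dQ/dY)(Y/Q) = 3 * 24 / 89 = 72/89
Since Ey > 0, this is a normal good.

72/89 (normal good)


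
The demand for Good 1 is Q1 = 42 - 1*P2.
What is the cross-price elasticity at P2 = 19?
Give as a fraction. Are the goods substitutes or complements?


dQ1/dP2 = -1
At P2 = 19: Q1 = 42 - 1*19 = 23
Exy = (dQ1/dP2)(P2/Q1) = -1 * 19 / 23 = -19/23
Since Exy < 0, the goods are complements.

-19/23 (complements)


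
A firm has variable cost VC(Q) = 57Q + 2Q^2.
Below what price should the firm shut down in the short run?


AVC(Q) = VC(Q)/Q = 57 + 2Q
AVC is increasing in Q, so minimum AVC is at Q -> 0+.
Min AVC = 57
The firm should shut down if P < 57.

57


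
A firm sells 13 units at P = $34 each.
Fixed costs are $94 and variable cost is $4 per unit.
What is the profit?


Total Revenue = P * Q = 34 * 13 = $442
Total Cost = FC + VC*Q = 94 + 4*13 = $146
Profit = TR - TC = 442 - 146 = $296

$296


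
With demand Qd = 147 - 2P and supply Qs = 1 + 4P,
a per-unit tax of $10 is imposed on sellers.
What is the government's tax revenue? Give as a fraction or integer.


With tax on sellers, new supply: Qs' = 1 + 4(P - 10)
= 4P - 39
New equilibrium quantity:
Q_new = 85
Tax revenue = tax * Q_new = 10 * 85 = 850

850


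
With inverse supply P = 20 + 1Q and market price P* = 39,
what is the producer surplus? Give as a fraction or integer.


Minimum supply price (at Q=0): P_min = 20
Quantity supplied at P* = 39:
Q* = (39 - 20)/1 = 19
PS = (1/2) * Q* * (P* - P_min)
PS = (1/2) * 19 * (39 - 20)
PS = (1/2) * 19 * 19 = 361/2

361/2


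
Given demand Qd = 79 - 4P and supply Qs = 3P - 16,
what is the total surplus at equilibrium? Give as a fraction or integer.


Find equilibrium: 79 - 4P = 3P - 16
79 + 16 = 7P
P* = 95/7 = 95/7
Q* = 3*95/7 - 16 = 173/7
Inverse demand: P = 79/4 - Q/4, so P_max = 79/4
Inverse supply: P = 16/3 + Q/3, so P_min = 16/3
CS = (1/2) * 173/7 * (79/4 - 95/7) = 29929/392
PS = (1/2) * 173/7 * (95/7 - 16/3) = 29929/294
TS = CS + PS = 29929/392 + 29929/294 = 29929/168

29929/168


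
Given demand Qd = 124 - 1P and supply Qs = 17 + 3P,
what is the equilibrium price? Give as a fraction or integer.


At equilibrium, Qd = Qs.
124 - 1P = 17 + 3P
124 - 17 = 1P + 3P
107 = 4P
P* = 107/4 = 107/4

107/4


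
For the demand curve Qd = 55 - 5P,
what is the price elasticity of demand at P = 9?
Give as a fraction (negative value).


dQ/dP = -5
At P = 9: Q = 55 - 5*9 = 10
E = (dQ/dP)(P/Q) = (-5)(9/10) = -9/2

-9/2


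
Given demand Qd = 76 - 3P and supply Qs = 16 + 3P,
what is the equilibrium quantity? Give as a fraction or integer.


First find equilibrium price:
76 - 3P = 16 + 3P
P* = 60/6 = 10
Then substitute into demand:
Q* = 76 - 3 * 10 = 46

46


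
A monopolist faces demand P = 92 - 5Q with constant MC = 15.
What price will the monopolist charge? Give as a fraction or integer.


MR = 92 - 10Q
Set MR = MC: 92 - 10Q = 15
Q* = 77/10
Substitute into demand:
P* = 92 - 5*77/10 = 107/2

107/2


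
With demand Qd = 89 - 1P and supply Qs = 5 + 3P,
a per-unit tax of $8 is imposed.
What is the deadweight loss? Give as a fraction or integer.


Pre-tax equilibrium quantity: Q* = 68
Post-tax equilibrium quantity: Q_tax = 62
Reduction in quantity: Q* - Q_tax = 6
DWL = (1/2) * tax * (Q* - Q_tax)
DWL = (1/2) * 8 * 6 = 24

24


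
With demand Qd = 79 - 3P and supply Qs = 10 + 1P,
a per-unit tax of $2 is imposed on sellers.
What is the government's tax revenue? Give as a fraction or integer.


With tax on sellers, new supply: Qs' = 10 + 1(P - 2)
= 8 + 1P
New equilibrium quantity:
Q_new = 103/4
Tax revenue = tax * Q_new = 2 * 103/4 = 103/2

103/2


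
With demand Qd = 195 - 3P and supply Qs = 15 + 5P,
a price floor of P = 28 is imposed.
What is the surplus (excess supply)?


At P = 28:
Qd = 195 - 3*28 = 111
Qs = 15 + 5*28 = 155
Surplus = Qs - Qd = 155 - 111 = 44

44


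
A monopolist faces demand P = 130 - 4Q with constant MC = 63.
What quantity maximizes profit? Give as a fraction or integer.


TR = P*Q = (130 - 4Q)Q = 130Q - 4Q^2
MR = dTR/dQ = 130 - 8Q
Set MR = MC:
130 - 8Q = 63
67 = 8Q
Q* = 67/8 = 67/8

67/8


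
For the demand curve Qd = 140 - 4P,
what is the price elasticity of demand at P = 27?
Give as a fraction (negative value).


dQ/dP = -4
At P = 27: Q = 140 - 4*27 = 32
E = (dQ/dP)(P/Q) = (-4)(27/32) = -27/8

-27/8


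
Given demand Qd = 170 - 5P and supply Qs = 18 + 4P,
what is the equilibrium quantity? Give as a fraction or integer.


First find equilibrium price:
170 - 5P = 18 + 4P
P* = 152/9 = 152/9
Then substitute into demand:
Q* = 170 - 5 * 152/9 = 770/9

770/9


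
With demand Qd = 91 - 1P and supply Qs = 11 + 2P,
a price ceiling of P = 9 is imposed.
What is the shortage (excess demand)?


At P = 9:
Qd = 91 - 1*9 = 82
Qs = 11 + 2*9 = 29
Shortage = Qd - Qs = 82 - 29 = 53

53


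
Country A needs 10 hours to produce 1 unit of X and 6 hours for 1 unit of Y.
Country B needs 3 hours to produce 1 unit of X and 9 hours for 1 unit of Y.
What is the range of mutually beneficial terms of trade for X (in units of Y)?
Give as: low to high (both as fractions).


Opportunity cost of X for Country A = hours_X / hours_Y = 10/6 = 5/3 units of Y
Opportunity cost of X for Country B = hours_X / hours_Y = 3/9 = 1/3 units of Y
Terms of trade must be between the two opportunity costs.
Range: 1/3 to 5/3

1/3 to 5/3


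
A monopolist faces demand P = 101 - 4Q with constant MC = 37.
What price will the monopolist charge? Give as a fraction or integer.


MR = 101 - 8Q
Set MR = MC: 101 - 8Q = 37
Q* = 8
Substitute into demand:
P* = 101 - 4*8 = 69

69


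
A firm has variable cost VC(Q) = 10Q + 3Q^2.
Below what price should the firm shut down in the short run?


AVC(Q) = VC(Q)/Q = 10 + 3Q
AVC is increasing in Q, so minimum AVC is at Q -> 0+.
Min AVC = 10
The firm should shut down if P < 10.

10


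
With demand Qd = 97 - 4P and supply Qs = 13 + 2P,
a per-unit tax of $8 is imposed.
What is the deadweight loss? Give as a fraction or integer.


Pre-tax equilibrium quantity: Q* = 41
Post-tax equilibrium quantity: Q_tax = 91/3
Reduction in quantity: Q* - Q_tax = 32/3
DWL = (1/2) * tax * (Q* - Q_tax)
DWL = (1/2) * 8 * 32/3 = 128/3

128/3


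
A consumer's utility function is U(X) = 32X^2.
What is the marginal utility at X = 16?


MU = dU/dX = 32*2*X^(2-1)
MU = 64*X^1
At X = 16:
MU = 64 * 16^1
MU = 64 * 16 = 1024

1024


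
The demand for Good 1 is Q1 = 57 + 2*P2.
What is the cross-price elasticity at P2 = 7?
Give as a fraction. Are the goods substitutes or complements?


dQ1/dP2 = 2
At P2 = 7: Q1 = 57 + 2*7 = 71
Exy = (dQ1/dP2)(P2/Q1) = 2 * 7 / 71 = 14/71
Since Exy > 0, the goods are substitutes.

14/71 (substitutes)


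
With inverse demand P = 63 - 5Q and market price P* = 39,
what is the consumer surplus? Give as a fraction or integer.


Maximum willingness to pay (at Q=0): P_max = 63
Quantity demanded at P* = 39:
Q* = (63 - 39)/5 = 24/5
CS = (1/2) * Q* * (P_max - P*)
CS = (1/2) * 24/5 * (63 - 39)
CS = (1/2) * 24/5 * 24 = 288/5

288/5


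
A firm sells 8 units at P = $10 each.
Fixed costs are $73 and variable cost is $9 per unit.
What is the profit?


Total Revenue = P * Q = 10 * 8 = $80
Total Cost = FC + VC*Q = 73 + 9*8 = $145
Profit = TR - TC = 80 - 145 = $-65

$-65


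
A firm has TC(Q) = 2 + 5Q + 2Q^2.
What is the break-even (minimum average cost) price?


AC(Q) = 2/Q + 5 + 2Q
To minimize: dAC/dQ = -2/Q^2 + 2 = 0
Q^2 = 2/2 = 1
Q* = 1
Min AC = 2/1 + 5 + 2*1
Min AC = 2 + 5 + 2 = 9

9


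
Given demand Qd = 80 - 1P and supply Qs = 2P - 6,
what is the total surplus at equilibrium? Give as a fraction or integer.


Find equilibrium: 80 - 1P = 2P - 6
80 + 6 = 3P
P* = 86/3 = 86/3
Q* = 2*86/3 - 6 = 154/3
Inverse demand: P = 80 - Q/1, so P_max = 80
Inverse supply: P = 3 + Q/2, so P_min = 3
CS = (1/2) * 154/3 * (80 - 86/3) = 11858/9
PS = (1/2) * 154/3 * (86/3 - 3) = 5929/9
TS = CS + PS = 11858/9 + 5929/9 = 5929/3

5929/3


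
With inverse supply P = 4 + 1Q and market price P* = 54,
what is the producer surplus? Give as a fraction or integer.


Minimum supply price (at Q=0): P_min = 4
Quantity supplied at P* = 54:
Q* = (54 - 4)/1 = 50
PS = (1/2) * Q* * (P* - P_min)
PS = (1/2) * 50 * (54 - 4)
PS = (1/2) * 50 * 50 = 1250

1250


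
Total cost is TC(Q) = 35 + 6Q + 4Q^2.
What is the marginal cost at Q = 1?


MC = dTC/dQ = 6 + 2*4*Q
At Q = 1:
MC = 6 + 8*1
MC = 6 + 8 = 14

14


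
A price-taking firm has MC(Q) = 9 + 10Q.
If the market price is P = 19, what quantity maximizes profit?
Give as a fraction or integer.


In perfect competition, profit is maximized where P = MC.
19 = 9 + 10Q
10 = 10Q
Q* = 10/10 = 1

1


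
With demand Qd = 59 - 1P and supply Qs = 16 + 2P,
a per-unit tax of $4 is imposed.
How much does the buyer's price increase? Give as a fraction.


With a per-unit tax, the buyer's price increase depends on relative slopes.
Supply slope: d = 2, Demand slope: b = 1
Buyer's price increase = d * tax / (b + d)
= 2 * 4 / (1 + 2)
= 8 / 3 = 8/3

8/3


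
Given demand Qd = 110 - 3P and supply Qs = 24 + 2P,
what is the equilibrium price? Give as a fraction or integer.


At equilibrium, Qd = Qs.
110 - 3P = 24 + 2P
110 - 24 = 3P + 2P
86 = 5P
P* = 86/5 = 86/5

86/5


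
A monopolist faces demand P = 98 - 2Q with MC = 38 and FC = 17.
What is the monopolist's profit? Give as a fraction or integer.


MR = MC: 98 - 4Q = 38
Q* = 15
P* = 98 - 2*15 = 68
Profit = (P* - MC)*Q* - FC
= (68 - 38)*15 - 17
= 30*15 - 17
= 450 - 17 = 433

433


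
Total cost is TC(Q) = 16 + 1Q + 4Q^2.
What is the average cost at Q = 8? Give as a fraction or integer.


TC(8) = 16 + 1*8 + 4*8^2
TC(8) = 16 + 8 + 256 = 280
AC = TC/Q = 280/8 = 35

35


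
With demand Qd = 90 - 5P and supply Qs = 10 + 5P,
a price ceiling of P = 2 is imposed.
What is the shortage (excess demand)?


At P = 2:
Qd = 90 - 5*2 = 80
Qs = 10 + 5*2 = 20
Shortage = Qd - Qs = 80 - 20 = 60

60


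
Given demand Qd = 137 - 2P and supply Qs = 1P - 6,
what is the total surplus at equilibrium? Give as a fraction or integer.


Find equilibrium: 137 - 2P = 1P - 6
137 + 6 = 3P
P* = 143/3 = 143/3
Q* = 1*143/3 - 6 = 125/3
Inverse demand: P = 137/2 - Q/2, so P_max = 137/2
Inverse supply: P = 6 + Q/1, so P_min = 6
CS = (1/2) * 125/3 * (137/2 - 143/3) = 15625/36
PS = (1/2) * 125/3 * (143/3 - 6) = 15625/18
TS = CS + PS = 15625/36 + 15625/18 = 15625/12

15625/12


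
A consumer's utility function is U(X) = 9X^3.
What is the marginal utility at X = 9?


MU = dU/dX = 9*3*X^(3-1)
MU = 27*X^2
At X = 9:
MU = 27 * 9^2
MU = 27 * 81 = 2187

2187


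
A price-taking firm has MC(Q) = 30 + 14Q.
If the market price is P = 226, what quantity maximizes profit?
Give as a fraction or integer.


In perfect competition, profit is maximized where P = MC.
226 = 30 + 14Q
196 = 14Q
Q* = 196/14 = 14

14


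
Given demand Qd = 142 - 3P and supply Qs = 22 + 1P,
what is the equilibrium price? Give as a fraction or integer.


At equilibrium, Qd = Qs.
142 - 3P = 22 + 1P
142 - 22 = 3P + 1P
120 = 4P
P* = 120/4 = 30

30


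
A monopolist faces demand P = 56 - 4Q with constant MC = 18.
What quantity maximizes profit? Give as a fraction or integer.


TR = P*Q = (56 - 4Q)Q = 56Q - 4Q^2
MR = dTR/dQ = 56 - 8Q
Set MR = MC:
56 - 8Q = 18
38 = 8Q
Q* = 38/8 = 19/4

19/4


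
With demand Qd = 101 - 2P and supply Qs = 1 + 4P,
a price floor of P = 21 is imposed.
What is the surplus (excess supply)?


At P = 21:
Qd = 101 - 2*21 = 59
Qs = 1 + 4*21 = 85
Surplus = Qs - Qd = 85 - 59 = 26

26


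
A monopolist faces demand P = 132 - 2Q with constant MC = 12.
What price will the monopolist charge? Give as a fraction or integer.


MR = 132 - 4Q
Set MR = MC: 132 - 4Q = 12
Q* = 30
Substitute into demand:
P* = 132 - 2*30 = 72

72


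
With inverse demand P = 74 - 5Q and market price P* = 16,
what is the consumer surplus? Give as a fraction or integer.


Maximum willingness to pay (at Q=0): P_max = 74
Quantity demanded at P* = 16:
Q* = (74 - 16)/5 = 58/5
CS = (1/2) * Q* * (P_max - P*)
CS = (1/2) * 58/5 * (74 - 16)
CS = (1/2) * 58/5 * 58 = 1682/5

1682/5


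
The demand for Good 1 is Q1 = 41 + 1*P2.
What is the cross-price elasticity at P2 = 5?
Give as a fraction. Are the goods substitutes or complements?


dQ1/dP2 = 1
At P2 = 5: Q1 = 41 + 1*5 = 46
Exy = (dQ1/dP2)(P2/Q1) = 1 * 5 / 46 = 5/46
Since Exy > 0, the goods are substitutes.

5/46 (substitutes)


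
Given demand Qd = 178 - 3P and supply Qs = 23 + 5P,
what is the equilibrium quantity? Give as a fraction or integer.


First find equilibrium price:
178 - 3P = 23 + 5P
P* = 155/8 = 155/8
Then substitute into demand:
Q* = 178 - 3 * 155/8 = 959/8

959/8


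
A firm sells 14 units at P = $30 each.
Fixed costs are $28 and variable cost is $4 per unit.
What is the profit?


Total Revenue = P * Q = 30 * 14 = $420
Total Cost = FC + VC*Q = 28 + 4*14 = $84
Profit = TR - TC = 420 - 84 = $336

$336


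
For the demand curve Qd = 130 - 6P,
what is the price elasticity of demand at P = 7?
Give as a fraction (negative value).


dQ/dP = -6
At P = 7: Q = 130 - 6*7 = 88
E = (dQ/dP)(P/Q) = (-6)(7/88) = -21/44

-21/44


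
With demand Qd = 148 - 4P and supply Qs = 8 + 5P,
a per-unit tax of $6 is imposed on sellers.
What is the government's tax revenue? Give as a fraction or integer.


With tax on sellers, new supply: Qs' = 8 + 5(P - 6)
= 5P - 22
New equilibrium quantity:
Q_new = 652/9
Tax revenue = tax * Q_new = 6 * 652/9 = 1304/3

1304/3


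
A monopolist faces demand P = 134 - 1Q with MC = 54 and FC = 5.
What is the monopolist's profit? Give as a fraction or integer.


MR = MC: 134 - 2Q = 54
Q* = 40
P* = 134 - 1*40 = 94
Profit = (P* - MC)*Q* - FC
= (94 - 54)*40 - 5
= 40*40 - 5
= 1600 - 5 = 1595

1595


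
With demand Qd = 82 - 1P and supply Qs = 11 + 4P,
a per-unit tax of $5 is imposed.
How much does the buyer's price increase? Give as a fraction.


With a per-unit tax, the buyer's price increase depends on relative slopes.
Supply slope: d = 4, Demand slope: b = 1
Buyer's price increase = d * tax / (b + d)
= 4 * 5 / (1 + 4)
= 20 / 5 = 4

4


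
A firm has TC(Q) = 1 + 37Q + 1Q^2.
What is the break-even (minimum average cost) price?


AC(Q) = 1/Q + 37 + 1Q
To minimize: dAC/dQ = -1/Q^2 + 1 = 0
Q^2 = 1/1 = 1
Q* = 1
Min AC = 1/1 + 37 + 1*1
Min AC = 1 + 37 + 1 = 39

39


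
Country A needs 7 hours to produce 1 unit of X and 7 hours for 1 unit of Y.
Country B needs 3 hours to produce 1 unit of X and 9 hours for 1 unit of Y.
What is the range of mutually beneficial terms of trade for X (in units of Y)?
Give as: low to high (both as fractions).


Opportunity cost of X for Country A = hours_X / hours_Y = 7/7 = 1 units of Y
Opportunity cost of X for Country B = hours_X / hours_Y = 3/9 = 1/3 units of Y
Terms of trade must be between the two opportunity costs.
Range: 1/3 to 1

1/3 to 1


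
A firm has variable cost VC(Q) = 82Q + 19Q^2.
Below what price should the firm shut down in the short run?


AVC(Q) = VC(Q)/Q = 82 + 19Q
AVC is increasing in Q, so minimum AVC is at Q -> 0+.
Min AVC = 82
The firm should shut down if P < 82.

82


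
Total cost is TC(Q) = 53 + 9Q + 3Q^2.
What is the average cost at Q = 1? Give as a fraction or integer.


TC(1) = 53 + 9*1 + 3*1^2
TC(1) = 53 + 9 + 3 = 65
AC = TC/Q = 65/1 = 65

65


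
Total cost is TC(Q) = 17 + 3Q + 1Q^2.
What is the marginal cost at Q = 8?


MC = dTC/dQ = 3 + 2*1*Q
At Q = 8:
MC = 3 + 2*8
MC = 3 + 16 = 19

19


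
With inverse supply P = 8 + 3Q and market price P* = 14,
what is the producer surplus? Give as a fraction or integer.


Minimum supply price (at Q=0): P_min = 8
Quantity supplied at P* = 14:
Q* = (14 - 8)/3 = 2
PS = (1/2) * Q* * (P* - P_min)
PS = (1/2) * 2 * (14 - 8)
PS = (1/2) * 2 * 6 = 6

6


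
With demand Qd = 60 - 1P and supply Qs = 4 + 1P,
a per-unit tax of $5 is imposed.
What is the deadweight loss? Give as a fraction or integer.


Pre-tax equilibrium quantity: Q* = 32
Post-tax equilibrium quantity: Q_tax = 59/2
Reduction in quantity: Q* - Q_tax = 5/2
DWL = (1/2) * tax * (Q* - Q_tax)
DWL = (1/2) * 5 * 5/2 = 25/4

25/4


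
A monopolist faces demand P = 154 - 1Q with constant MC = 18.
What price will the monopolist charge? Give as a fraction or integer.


MR = 154 - 2Q
Set MR = MC: 154 - 2Q = 18
Q* = 68
Substitute into demand:
P* = 154 - 1*68 = 86

86


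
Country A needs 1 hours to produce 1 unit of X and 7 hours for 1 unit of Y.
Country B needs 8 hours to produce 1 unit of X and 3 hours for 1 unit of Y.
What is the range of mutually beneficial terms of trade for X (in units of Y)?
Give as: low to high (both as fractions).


Opportunity cost of X for Country A = hours_X / hours_Y = 1/7 = 1/7 units of Y
Opportunity cost of X for Country B = hours_X / hours_Y = 8/3 = 8/3 units of Y
Terms of trade must be between the two opportunity costs.
Range: 1/7 to 8/3

1/7 to 8/3


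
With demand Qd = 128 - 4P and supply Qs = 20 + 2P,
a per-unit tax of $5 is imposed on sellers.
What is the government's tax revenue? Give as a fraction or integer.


With tax on sellers, new supply: Qs' = 20 + 2(P - 5)
= 10 + 2P
New equilibrium quantity:
Q_new = 148/3
Tax revenue = tax * Q_new = 5 * 148/3 = 740/3

740/3


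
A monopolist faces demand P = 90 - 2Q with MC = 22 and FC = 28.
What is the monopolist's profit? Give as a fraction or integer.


MR = MC: 90 - 4Q = 22
Q* = 17
P* = 90 - 2*17 = 56
Profit = (P* - MC)*Q* - FC
= (56 - 22)*17 - 28
= 34*17 - 28
= 578 - 28 = 550

550


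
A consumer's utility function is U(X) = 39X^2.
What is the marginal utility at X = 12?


MU = dU/dX = 39*2*X^(2-1)
MU = 78*X^1
At X = 12:
MU = 78 * 12^1
MU = 78 * 12 = 936

936


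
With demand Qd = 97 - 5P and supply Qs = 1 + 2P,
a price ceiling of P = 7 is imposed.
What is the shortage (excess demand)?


At P = 7:
Qd = 97 - 5*7 = 62
Qs = 1 + 2*7 = 15
Shortage = Qd - Qs = 62 - 15 = 47

47


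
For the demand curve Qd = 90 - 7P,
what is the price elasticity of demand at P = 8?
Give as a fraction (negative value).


dQ/dP = -7
At P = 8: Q = 90 - 7*8 = 34
E = (dQ/dP)(P/Q) = (-7)(8/34) = -28/17

-28/17


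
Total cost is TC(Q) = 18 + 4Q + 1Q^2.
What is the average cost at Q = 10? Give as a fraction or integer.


TC(10) = 18 + 4*10 + 1*10^2
TC(10) = 18 + 40 + 100 = 158
AC = TC/Q = 158/10 = 79/5

79/5


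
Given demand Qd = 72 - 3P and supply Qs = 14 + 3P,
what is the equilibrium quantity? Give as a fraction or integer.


First find equilibrium price:
72 - 3P = 14 + 3P
P* = 58/6 = 29/3
Then substitute into demand:
Q* = 72 - 3 * 29/3 = 43

43


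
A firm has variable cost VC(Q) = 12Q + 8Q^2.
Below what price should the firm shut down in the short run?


AVC(Q) = VC(Q)/Q = 12 + 8Q
AVC is increasing in Q, so minimum AVC is at Q -> 0+.
Min AVC = 12
The firm should shut down if P < 12.

12


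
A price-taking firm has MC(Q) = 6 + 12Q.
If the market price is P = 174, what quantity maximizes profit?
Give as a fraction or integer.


In perfect competition, profit is maximized where P = MC.
174 = 6 + 12Q
168 = 12Q
Q* = 168/12 = 14

14


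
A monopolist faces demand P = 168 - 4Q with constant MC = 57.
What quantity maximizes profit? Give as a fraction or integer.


TR = P*Q = (168 - 4Q)Q = 168Q - 4Q^2
MR = dTR/dQ = 168 - 8Q
Set MR = MC:
168 - 8Q = 57
111 = 8Q
Q* = 111/8 = 111/8

111/8


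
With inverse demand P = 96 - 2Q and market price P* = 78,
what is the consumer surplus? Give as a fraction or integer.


Maximum willingness to pay (at Q=0): P_max = 96
Quantity demanded at P* = 78:
Q* = (96 - 78)/2 = 9
CS = (1/2) * Q* * (P_max - P*)
CS = (1/2) * 9 * (96 - 78)
CS = (1/2) * 9 * 18 = 81

81


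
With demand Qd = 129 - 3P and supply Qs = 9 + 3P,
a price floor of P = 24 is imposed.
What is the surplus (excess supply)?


At P = 24:
Qd = 129 - 3*24 = 57
Qs = 9 + 3*24 = 81
Surplus = Qs - Qd = 81 - 57 = 24

24


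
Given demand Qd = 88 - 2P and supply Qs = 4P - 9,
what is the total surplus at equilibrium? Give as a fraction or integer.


Find equilibrium: 88 - 2P = 4P - 9
88 + 9 = 6P
P* = 97/6 = 97/6
Q* = 4*97/6 - 9 = 167/3
Inverse demand: P = 44 - Q/2, so P_max = 44
Inverse supply: P = 9/4 + Q/4, so P_min = 9/4
CS = (1/2) * 167/3 * (44 - 97/6) = 27889/36
PS = (1/2) * 167/3 * (97/6 - 9/4) = 27889/72
TS = CS + PS = 27889/36 + 27889/72 = 27889/24

27889/24


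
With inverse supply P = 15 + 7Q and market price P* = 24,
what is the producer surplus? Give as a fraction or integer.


Minimum supply price (at Q=0): P_min = 15
Quantity supplied at P* = 24:
Q* = (24 - 15)/7 = 9/7
PS = (1/2) * Q* * (P* - P_min)
PS = (1/2) * 9/7 * (24 - 15)
PS = (1/2) * 9/7 * 9 = 81/14

81/14


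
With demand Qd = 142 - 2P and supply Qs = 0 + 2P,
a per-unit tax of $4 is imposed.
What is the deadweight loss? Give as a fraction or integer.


Pre-tax equilibrium quantity: Q* = 71
Post-tax equilibrium quantity: Q_tax = 67
Reduction in quantity: Q* - Q_tax = 4
DWL = (1/2) * tax * (Q* - Q_tax)
DWL = (1/2) * 4 * 4 = 8

8


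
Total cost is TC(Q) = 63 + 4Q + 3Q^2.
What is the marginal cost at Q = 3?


MC = dTC/dQ = 4 + 2*3*Q
At Q = 3:
MC = 4 + 6*3
MC = 4 + 18 = 22

22


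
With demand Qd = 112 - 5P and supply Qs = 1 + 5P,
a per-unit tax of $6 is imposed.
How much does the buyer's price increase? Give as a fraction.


With a per-unit tax, the buyer's price increase depends on relative slopes.
Supply slope: d = 5, Demand slope: b = 5
Buyer's price increase = d * tax / (b + d)
= 5 * 6 / (5 + 5)
= 30 / 10 = 3

3


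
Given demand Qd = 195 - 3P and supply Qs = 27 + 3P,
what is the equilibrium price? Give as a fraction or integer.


At equilibrium, Qd = Qs.
195 - 3P = 27 + 3P
195 - 27 = 3P + 3P
168 = 6P
P* = 168/6 = 28

28


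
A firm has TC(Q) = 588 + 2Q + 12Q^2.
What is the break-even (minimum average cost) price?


AC(Q) = 588/Q + 2 + 12Q
To minimize: dAC/dQ = -588/Q^2 + 12 = 0
Q^2 = 588/12 = 49
Q* = 7
Min AC = 588/7 + 2 + 12*7
Min AC = 84 + 2 + 84 = 170

170


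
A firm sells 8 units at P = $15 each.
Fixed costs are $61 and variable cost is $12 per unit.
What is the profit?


Total Revenue = P * Q = 15 * 8 = $120
Total Cost = FC + VC*Q = 61 + 12*8 = $157
Profit = TR - TC = 120 - 157 = $-37

$-37


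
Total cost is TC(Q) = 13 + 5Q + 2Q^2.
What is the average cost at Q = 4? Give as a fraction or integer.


TC(4) = 13 + 5*4 + 2*4^2
TC(4) = 13 + 20 + 32 = 65
AC = TC/Q = 65/4 = 65/4

65/4


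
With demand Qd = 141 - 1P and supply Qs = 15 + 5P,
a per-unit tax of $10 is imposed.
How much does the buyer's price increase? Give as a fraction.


With a per-unit tax, the buyer's price increase depends on relative slopes.
Supply slope: d = 5, Demand slope: b = 1
Buyer's price increase = d * tax / (b + d)
= 5 * 10 / (1 + 5)
= 50 / 6 = 25/3

25/3


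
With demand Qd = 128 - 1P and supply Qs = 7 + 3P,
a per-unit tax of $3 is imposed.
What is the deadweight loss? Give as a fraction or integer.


Pre-tax equilibrium quantity: Q* = 391/4
Post-tax equilibrium quantity: Q_tax = 191/2
Reduction in quantity: Q* - Q_tax = 9/4
DWL = (1/2) * tax * (Q* - Q_tax)
DWL = (1/2) * 3 * 9/4 = 27/8

27/8


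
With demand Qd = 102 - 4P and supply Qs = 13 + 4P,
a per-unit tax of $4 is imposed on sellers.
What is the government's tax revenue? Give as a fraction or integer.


With tax on sellers, new supply: Qs' = 13 + 4(P - 4)
= 4P - 3
New equilibrium quantity:
Q_new = 99/2
Tax revenue = tax * Q_new = 4 * 99/2 = 198

198


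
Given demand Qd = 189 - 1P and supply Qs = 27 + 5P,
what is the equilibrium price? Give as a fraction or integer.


At equilibrium, Qd = Qs.
189 - 1P = 27 + 5P
189 - 27 = 1P + 5P
162 = 6P
P* = 162/6 = 27

27


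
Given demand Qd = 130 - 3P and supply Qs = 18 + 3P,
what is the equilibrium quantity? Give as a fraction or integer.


First find equilibrium price:
130 - 3P = 18 + 3P
P* = 112/6 = 56/3
Then substitute into demand:
Q* = 130 - 3 * 56/3 = 74

74


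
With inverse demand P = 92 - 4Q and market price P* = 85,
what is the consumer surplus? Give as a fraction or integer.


Maximum willingness to pay (at Q=0): P_max = 92
Quantity demanded at P* = 85:
Q* = (92 - 85)/4 = 7/4
CS = (1/2) * Q* * (P_max - P*)
CS = (1/2) * 7/4 * (92 - 85)
CS = (1/2) * 7/4 * 7 = 49/8

49/8


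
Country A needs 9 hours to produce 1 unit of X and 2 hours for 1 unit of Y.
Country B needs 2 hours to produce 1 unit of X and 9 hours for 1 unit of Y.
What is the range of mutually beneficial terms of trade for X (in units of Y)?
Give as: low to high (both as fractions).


Opportunity cost of X for Country A = hours_X / hours_Y = 9/2 = 9/2 units of Y
Opportunity cost of X for Country B = hours_X / hours_Y = 2/9 = 2/9 units of Y
Terms of trade must be between the two opportunity costs.
Range: 2/9 to 9/2

2/9 to 9/2


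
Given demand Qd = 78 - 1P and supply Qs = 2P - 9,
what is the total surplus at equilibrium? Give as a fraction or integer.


Find equilibrium: 78 - 1P = 2P - 9
78 + 9 = 3P
P* = 87/3 = 29
Q* = 2*29 - 9 = 49
Inverse demand: P = 78 - Q/1, so P_max = 78
Inverse supply: P = 9/2 + Q/2, so P_min = 9/2
CS = (1/2) * 49 * (78 - 29) = 2401/2
PS = (1/2) * 49 * (29 - 9/2) = 2401/4
TS = CS + PS = 2401/2 + 2401/4 = 7203/4

7203/4


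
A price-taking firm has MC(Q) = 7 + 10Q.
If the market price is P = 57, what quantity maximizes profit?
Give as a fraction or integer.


In perfect competition, profit is maximized where P = MC.
57 = 7 + 10Q
50 = 10Q
Q* = 50/10 = 5

5


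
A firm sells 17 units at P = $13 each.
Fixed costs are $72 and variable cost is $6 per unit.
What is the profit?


Total Revenue = P * Q = 13 * 17 = $221
Total Cost = FC + VC*Q = 72 + 6*17 = $174
Profit = TR - TC = 221 - 174 = $47

$47


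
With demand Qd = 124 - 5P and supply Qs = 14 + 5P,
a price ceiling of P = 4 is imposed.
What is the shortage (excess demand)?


At P = 4:
Qd = 124 - 5*4 = 104
Qs = 14 + 5*4 = 34
Shortage = Qd - Qs = 104 - 34 = 70

70


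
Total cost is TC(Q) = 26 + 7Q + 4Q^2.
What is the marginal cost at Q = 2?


MC = dTC/dQ = 7 + 2*4*Q
At Q = 2:
MC = 7 + 8*2
MC = 7 + 16 = 23

23


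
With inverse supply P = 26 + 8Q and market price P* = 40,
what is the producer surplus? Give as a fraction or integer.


Minimum supply price (at Q=0): P_min = 26
Quantity supplied at P* = 40:
Q* = (40 - 26)/8 = 7/4
PS = (1/2) * Q* * (P* - P_min)
PS = (1/2) * 7/4 * (40 - 26)
PS = (1/2) * 7/4 * 14 = 49/4

49/4


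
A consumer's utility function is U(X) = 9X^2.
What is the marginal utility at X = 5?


MU = dU/dX = 9*2*X^(2-1)
MU = 18*X^1
At X = 5:
MU = 18 * 5^1
MU = 18 * 5 = 90

90


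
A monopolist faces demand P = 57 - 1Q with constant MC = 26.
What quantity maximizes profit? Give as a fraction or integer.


TR = P*Q = (57 - 1Q)Q = 57Q - 1Q^2
MR = dTR/dQ = 57 - 2Q
Set MR = MC:
57 - 2Q = 26
31 = 2Q
Q* = 31/2 = 31/2

31/2


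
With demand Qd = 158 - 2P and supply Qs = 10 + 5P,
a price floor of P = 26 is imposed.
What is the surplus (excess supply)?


At P = 26:
Qd = 158 - 2*26 = 106
Qs = 10 + 5*26 = 140
Surplus = Qs - Qd = 140 - 106 = 34

34


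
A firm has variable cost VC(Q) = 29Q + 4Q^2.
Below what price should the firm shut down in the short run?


AVC(Q) = VC(Q)/Q = 29 + 4Q
AVC is increasing in Q, so minimum AVC is at Q -> 0+.
Min AVC = 29
The firm should shut down if P < 29.

29


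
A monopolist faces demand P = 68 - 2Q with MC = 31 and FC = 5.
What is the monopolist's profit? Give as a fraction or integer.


MR = MC: 68 - 4Q = 31
Q* = 37/4
P* = 68 - 2*37/4 = 99/2
Profit = (P* - MC)*Q* - FC
= (99/2 - 31)*37/4 - 5
= 37/2*37/4 - 5
= 1369/8 - 5 = 1329/8

1329/8


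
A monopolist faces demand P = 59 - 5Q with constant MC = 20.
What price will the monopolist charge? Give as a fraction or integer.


MR = 59 - 10Q
Set MR = MC: 59 - 10Q = 20
Q* = 39/10
Substitute into demand:
P* = 59 - 5*39/10 = 79/2

79/2


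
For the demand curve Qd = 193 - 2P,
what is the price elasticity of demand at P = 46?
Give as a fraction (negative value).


dQ/dP = -2
At P = 46: Q = 193 - 2*46 = 101
E = (dQ/dP)(P/Q) = (-2)(46/101) = -92/101

-92/101


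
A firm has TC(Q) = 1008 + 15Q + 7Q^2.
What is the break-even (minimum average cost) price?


AC(Q) = 1008/Q + 15 + 7Q
To minimize: dAC/dQ = -1008/Q^2 + 7 = 0
Q^2 = 1008/7 = 144
Q* = 12
Min AC = 1008/12 + 15 + 7*12
Min AC = 84 + 15 + 84 = 183

183


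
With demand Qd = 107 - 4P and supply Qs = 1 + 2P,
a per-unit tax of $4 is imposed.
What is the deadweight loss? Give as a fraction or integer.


Pre-tax equilibrium quantity: Q* = 109/3
Post-tax equilibrium quantity: Q_tax = 31
Reduction in quantity: Q* - Q_tax = 16/3
DWL = (1/2) * tax * (Q* - Q_tax)
DWL = (1/2) * 4 * 16/3 = 32/3

32/3


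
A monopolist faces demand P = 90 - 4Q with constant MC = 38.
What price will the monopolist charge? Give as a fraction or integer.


MR = 90 - 8Q
Set MR = MC: 90 - 8Q = 38
Q* = 13/2
Substitute into demand:
P* = 90 - 4*13/2 = 64

64


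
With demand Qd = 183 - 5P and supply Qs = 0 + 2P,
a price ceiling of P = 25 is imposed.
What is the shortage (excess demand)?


At P = 25:
Qd = 183 - 5*25 = 58
Qs = 0 + 2*25 = 50
Shortage = Qd - Qs = 58 - 50 = 8

8


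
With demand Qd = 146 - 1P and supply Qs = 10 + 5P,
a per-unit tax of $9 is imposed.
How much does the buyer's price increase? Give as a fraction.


With a per-unit tax, the buyer's price increase depends on relative slopes.
Supply slope: d = 5, Demand slope: b = 1
Buyer's price increase = d * tax / (b + d)
= 5 * 9 / (1 + 5)
= 45 / 6 = 15/2

15/2


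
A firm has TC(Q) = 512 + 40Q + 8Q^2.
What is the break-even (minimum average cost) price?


AC(Q) = 512/Q + 40 + 8Q
To minimize: dAC/dQ = -512/Q^2 + 8 = 0
Q^2 = 512/8 = 64
Q* = 8
Min AC = 512/8 + 40 + 8*8
Min AC = 64 + 40 + 64 = 168

168


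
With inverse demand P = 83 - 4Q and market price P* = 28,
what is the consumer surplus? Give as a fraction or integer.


Maximum willingness to pay (at Q=0): P_max = 83
Quantity demanded at P* = 28:
Q* = (83 - 28)/4 = 55/4
CS = (1/2) * Q* * (P_max - P*)
CS = (1/2) * 55/4 * (83 - 28)
CS = (1/2) * 55/4 * 55 = 3025/8

3025/8


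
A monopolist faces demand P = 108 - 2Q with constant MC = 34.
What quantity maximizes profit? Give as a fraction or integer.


TR = P*Q = (108 - 2Q)Q = 108Q - 2Q^2
MR = dTR/dQ = 108 - 4Q
Set MR = MC:
108 - 4Q = 34
74 = 4Q
Q* = 74/4 = 37/2

37/2


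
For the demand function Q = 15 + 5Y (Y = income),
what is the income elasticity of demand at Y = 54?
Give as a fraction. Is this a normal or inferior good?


dQ/dY = 5
At Y = 54: Q = 15 + 5*54 = 285
Ey = (dQ/dY)(Y/Q) = 5 * 54 / 285 = 18/19
Since Ey > 0, this is a normal good.

18/19 (normal good)


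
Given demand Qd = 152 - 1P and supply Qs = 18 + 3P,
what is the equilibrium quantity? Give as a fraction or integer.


First find equilibrium price:
152 - 1P = 18 + 3P
P* = 134/4 = 67/2
Then substitute into demand:
Q* = 152 - 1 * 67/2 = 237/2

237/2


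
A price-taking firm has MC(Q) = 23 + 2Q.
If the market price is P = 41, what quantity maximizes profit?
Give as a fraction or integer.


In perfect competition, profit is maximized where P = MC.
41 = 23 + 2Q
18 = 2Q
Q* = 18/2 = 9

9
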